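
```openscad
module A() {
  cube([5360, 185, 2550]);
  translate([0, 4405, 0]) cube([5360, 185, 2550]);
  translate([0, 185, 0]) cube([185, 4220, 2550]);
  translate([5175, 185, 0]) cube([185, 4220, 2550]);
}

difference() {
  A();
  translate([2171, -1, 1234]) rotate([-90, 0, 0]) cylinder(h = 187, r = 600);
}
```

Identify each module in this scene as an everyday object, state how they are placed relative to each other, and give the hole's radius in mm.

The subtracted cylinder has r = 600 mm.

A is a house frame. The house frame has a circular hole through its front wall. The hole's radius is 600 mm.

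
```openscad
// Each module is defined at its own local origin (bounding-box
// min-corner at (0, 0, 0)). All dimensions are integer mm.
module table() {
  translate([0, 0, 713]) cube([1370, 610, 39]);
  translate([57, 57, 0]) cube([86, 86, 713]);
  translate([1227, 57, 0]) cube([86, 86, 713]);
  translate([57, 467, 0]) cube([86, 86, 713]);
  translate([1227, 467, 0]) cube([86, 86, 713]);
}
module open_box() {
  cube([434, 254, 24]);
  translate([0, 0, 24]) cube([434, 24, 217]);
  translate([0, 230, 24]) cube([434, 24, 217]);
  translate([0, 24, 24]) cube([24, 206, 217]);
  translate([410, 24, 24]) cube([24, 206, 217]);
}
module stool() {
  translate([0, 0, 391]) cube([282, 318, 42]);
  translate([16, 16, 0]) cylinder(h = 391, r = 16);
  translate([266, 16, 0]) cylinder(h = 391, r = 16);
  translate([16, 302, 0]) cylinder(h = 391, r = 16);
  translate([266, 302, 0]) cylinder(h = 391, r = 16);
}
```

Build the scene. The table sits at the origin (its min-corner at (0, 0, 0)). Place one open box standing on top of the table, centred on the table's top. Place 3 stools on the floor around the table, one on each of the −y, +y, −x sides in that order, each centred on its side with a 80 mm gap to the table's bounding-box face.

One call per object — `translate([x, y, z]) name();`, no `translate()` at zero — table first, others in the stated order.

table();
translate([468, 178, 752]) open_box();
translate([544, -398, 0]) stool();
translate([544, 690, 0]) stool();
translate([-362, 146, 0]) stool();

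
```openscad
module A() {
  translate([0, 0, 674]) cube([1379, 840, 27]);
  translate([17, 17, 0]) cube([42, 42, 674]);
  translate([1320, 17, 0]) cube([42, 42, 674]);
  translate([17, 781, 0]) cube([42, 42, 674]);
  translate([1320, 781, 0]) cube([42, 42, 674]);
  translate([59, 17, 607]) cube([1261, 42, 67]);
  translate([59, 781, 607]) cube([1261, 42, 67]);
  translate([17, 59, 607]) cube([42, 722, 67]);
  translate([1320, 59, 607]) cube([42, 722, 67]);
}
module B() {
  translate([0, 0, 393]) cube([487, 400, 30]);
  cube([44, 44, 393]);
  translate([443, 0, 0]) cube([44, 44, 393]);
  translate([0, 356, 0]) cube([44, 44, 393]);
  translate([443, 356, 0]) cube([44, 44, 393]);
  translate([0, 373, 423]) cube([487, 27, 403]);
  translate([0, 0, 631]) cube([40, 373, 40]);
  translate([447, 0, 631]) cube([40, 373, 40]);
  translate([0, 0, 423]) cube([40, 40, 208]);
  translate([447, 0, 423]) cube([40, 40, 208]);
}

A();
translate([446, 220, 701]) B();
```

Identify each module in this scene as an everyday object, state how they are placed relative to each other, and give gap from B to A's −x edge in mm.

A is a table. B is a chair. The chair is on top of the table, centred. The gap from the chair to the table's −x edge is 446 mm.

The chair's min-x is at 446; the table's min-x is 0; gap = 446 mm.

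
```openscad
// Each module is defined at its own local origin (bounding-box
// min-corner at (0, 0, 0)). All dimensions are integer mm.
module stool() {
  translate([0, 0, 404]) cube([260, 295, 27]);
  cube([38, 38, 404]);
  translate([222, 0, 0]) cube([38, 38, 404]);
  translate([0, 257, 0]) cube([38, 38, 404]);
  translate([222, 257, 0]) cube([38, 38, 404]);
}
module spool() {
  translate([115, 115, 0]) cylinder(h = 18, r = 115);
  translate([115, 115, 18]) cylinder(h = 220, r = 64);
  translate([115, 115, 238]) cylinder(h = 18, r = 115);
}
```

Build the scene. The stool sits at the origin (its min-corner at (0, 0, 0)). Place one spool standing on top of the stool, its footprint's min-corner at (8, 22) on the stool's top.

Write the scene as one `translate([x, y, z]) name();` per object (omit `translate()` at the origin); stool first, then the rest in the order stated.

stool();
translate([8, 22, 431]) spool();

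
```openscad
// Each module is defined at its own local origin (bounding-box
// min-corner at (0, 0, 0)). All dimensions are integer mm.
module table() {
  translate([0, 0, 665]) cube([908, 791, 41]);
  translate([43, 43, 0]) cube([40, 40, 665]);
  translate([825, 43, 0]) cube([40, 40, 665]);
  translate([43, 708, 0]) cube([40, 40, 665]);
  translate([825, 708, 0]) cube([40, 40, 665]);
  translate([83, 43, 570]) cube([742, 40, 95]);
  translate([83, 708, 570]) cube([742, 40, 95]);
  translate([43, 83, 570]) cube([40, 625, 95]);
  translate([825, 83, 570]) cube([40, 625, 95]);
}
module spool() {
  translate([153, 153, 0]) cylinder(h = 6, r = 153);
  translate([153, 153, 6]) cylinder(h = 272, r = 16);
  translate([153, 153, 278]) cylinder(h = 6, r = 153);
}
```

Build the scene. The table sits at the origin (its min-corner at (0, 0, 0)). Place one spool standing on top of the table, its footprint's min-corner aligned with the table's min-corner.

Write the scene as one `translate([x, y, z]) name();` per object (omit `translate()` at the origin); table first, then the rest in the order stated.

table();
translate([0, 0, 706]) spool();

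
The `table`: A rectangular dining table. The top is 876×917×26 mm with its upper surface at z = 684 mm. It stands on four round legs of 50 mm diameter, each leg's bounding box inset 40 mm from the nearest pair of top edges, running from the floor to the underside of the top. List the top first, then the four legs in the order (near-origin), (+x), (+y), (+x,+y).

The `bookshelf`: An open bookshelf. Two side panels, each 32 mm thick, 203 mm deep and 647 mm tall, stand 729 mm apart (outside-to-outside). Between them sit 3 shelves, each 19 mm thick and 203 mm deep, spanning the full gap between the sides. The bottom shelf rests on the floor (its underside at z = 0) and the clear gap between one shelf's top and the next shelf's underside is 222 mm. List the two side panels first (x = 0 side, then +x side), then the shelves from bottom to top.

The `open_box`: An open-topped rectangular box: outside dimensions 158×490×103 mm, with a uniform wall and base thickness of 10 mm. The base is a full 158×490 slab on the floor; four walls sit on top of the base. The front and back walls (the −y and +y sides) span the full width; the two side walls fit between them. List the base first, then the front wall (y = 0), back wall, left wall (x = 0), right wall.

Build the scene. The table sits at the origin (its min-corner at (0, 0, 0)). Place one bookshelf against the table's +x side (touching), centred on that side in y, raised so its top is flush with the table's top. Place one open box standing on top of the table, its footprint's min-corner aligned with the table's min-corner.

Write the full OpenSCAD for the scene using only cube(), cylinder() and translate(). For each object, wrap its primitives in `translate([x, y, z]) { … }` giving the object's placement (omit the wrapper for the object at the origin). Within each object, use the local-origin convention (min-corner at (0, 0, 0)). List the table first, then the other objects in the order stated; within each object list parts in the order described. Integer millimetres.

translate([0, 0, 658]) cube([876, 917, 26]);
translate([65, 65, 0]) cylinder(h = 658, r = 25);
translate([811, 65, 0]) cylinder(h = 658, r = 25);
translate([65, 852, 0]) cylinder(h = 658, r = 25);
translate([811, 852, 0]) cylinder(h = 658, r = 25);
translate([876, 357, 37]) {
  cube([32, 203, 647]);
  translate([697, 0, 0]) cube([32, 203, 647]);
  translate([32, 0, 0]) cube([665, 203, 19]);
  translate([32, 0, 241]) cube([665, 203, 19]);
  translate([32, 0, 482]) cube([665, 203, 19]);
}
translate([0, 0, 684]) {
  cube([158, 490, 10]);
  translate([0, 0, 10]) cube([158, 10, 93]);
  translate([0, 480, 10]) cube([158, 10, 93]);
  translate([0, 10, 10]) cube([10, 470, 93]);
  translate([148, 10, 10]) cube([10, 470, 93]);
}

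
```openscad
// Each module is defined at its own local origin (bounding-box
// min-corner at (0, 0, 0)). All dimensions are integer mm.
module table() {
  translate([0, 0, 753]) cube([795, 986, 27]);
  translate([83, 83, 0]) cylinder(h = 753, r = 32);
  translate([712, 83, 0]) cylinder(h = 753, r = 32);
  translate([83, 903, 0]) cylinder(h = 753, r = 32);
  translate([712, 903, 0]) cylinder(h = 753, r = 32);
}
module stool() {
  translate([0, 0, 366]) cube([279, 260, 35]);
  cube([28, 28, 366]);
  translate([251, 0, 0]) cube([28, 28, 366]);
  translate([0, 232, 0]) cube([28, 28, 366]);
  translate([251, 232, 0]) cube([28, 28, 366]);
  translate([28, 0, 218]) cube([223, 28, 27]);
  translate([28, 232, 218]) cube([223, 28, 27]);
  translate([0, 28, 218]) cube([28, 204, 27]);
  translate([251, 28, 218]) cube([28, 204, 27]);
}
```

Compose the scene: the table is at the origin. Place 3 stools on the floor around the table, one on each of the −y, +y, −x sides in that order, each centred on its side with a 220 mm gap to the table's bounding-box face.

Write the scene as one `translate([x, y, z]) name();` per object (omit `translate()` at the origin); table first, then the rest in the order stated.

table();
translate([258, -480, 0]) stool();
translate([258, 1206, 0]) stool();
translate([-499, 363, 0]) stool();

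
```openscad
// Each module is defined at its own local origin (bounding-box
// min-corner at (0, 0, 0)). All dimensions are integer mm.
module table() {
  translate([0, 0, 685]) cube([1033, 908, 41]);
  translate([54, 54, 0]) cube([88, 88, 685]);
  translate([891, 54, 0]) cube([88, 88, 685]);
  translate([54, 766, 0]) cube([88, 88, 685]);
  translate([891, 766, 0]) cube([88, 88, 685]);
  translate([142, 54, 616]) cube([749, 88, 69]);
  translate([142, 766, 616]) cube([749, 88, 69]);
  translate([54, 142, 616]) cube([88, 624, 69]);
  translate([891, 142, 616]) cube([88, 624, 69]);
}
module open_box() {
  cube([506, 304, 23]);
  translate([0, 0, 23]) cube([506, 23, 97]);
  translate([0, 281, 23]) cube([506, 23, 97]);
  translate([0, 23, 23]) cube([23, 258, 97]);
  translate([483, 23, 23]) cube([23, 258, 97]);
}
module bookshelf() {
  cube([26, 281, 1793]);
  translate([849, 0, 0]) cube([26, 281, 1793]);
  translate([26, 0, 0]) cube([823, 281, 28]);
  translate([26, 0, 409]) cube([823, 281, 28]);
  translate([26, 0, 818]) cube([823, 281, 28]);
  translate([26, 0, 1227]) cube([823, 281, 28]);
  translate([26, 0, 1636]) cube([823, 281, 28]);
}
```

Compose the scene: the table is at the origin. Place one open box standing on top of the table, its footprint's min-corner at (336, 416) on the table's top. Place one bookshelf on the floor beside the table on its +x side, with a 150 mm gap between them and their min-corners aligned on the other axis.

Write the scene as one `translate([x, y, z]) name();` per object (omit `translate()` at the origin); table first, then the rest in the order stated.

table();
translate([336, 416, 726]) open_box();
translate([1183, 0, 0]) bookshelf();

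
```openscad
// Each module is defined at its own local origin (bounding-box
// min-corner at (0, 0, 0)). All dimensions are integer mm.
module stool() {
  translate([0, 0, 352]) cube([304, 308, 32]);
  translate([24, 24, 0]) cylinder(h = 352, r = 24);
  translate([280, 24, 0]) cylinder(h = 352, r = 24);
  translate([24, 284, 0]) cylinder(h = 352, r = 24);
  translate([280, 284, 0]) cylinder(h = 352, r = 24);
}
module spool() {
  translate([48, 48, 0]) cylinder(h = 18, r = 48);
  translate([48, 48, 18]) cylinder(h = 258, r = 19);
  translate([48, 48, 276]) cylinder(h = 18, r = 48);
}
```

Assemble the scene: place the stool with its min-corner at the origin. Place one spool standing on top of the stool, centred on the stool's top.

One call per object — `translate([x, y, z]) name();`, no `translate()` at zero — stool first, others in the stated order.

stool();
translate([104, 106, 384]) spool();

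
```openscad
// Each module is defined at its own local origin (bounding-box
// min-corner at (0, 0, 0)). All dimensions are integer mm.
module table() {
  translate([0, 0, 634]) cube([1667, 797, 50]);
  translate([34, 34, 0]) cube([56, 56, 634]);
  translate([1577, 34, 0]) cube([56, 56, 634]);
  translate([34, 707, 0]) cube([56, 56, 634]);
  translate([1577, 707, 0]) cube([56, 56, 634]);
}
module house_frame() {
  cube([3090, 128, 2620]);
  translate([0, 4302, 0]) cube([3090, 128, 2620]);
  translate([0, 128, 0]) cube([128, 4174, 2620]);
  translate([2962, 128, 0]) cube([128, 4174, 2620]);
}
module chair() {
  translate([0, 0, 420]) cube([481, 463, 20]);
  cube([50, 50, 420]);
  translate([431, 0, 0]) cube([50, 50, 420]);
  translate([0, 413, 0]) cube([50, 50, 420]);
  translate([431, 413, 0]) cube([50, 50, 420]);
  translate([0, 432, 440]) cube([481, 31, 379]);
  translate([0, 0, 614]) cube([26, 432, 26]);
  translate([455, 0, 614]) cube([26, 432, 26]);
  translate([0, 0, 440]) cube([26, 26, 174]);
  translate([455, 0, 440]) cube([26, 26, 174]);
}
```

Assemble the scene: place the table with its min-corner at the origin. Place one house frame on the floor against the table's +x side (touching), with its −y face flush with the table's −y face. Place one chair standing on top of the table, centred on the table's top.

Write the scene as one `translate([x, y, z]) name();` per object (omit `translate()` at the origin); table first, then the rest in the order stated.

table();
translate([1667, 0, 0]) house_frame();
translate([593, 167, 684]) chair();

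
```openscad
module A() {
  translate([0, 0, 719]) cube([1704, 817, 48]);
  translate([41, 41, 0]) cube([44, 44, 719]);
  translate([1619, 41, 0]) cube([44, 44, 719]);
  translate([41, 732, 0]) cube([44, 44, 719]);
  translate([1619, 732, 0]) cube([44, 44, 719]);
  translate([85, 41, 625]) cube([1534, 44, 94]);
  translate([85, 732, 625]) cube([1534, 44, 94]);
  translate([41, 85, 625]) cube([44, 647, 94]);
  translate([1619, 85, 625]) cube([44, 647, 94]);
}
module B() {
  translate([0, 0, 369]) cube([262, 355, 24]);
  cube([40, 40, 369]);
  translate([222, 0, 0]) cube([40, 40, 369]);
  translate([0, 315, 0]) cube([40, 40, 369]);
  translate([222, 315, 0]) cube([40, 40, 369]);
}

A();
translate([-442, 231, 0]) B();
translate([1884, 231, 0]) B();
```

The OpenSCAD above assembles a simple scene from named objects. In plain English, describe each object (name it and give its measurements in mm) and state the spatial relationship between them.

A is a rectangular dining table. The top is 1704×817×48 mm with its upper surface at z = 767 mm. It stands on four 44×44 mm square legs, each inset 41 mm from the nearest pair of top edges, running from the floor to the underside of the top. Four apron rails, 44 mm thick and 94 mm tall, run between adjacent legs with their top edges flush with the underside of the top and their outer faces flush with the legs' outer faces.

B is a four-legged stool. The seat is a 262×355×24 mm slab whose top surface is at z = 393 mm; four square legs, each 40×40 mm in cross-section, run from the floor (z = 0) to the underside of the seat, each flush with a corner of the seat.

Two stools sit around the table at the −x, +x sides.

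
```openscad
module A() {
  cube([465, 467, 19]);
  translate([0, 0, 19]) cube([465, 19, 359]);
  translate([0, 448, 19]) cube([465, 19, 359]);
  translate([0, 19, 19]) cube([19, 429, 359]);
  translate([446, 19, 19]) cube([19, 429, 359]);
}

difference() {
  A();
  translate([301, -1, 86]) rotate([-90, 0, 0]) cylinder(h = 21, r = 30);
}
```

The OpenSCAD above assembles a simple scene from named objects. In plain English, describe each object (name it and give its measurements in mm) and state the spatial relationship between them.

A is an open-topped rectangular box: outside dimensions 465×467×378 mm, with a uniform wall and base thickness of 19 mm. The base is a full 465×467 slab on the floor; four walls sit on top of the base. The front and back walls (the −y and +y sides) span the full width; the two side walls fit between them.

The open box has a circular hole of radius 30 mm through its front wall, centred at (x = 301, z = 86).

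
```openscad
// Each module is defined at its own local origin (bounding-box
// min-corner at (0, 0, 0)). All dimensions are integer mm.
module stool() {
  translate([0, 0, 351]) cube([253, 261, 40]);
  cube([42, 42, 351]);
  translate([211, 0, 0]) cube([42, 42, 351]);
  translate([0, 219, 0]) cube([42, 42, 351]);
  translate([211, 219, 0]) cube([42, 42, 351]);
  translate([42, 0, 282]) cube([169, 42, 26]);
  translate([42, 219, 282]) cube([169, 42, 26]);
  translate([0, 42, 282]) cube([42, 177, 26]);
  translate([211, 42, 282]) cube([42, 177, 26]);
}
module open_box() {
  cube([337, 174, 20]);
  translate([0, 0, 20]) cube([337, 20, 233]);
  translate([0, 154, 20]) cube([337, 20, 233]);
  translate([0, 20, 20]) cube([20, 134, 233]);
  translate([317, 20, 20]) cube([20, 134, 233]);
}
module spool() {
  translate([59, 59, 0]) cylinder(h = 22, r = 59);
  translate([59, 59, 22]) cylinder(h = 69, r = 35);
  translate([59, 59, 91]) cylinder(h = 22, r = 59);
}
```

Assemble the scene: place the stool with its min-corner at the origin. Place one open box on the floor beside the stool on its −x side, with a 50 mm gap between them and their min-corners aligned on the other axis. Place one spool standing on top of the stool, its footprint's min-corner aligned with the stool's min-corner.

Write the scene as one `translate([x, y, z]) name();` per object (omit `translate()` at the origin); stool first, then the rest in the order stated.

stool();
translate([-387, 0, 0]) open_box();
translate([0, 0, 391]) spool();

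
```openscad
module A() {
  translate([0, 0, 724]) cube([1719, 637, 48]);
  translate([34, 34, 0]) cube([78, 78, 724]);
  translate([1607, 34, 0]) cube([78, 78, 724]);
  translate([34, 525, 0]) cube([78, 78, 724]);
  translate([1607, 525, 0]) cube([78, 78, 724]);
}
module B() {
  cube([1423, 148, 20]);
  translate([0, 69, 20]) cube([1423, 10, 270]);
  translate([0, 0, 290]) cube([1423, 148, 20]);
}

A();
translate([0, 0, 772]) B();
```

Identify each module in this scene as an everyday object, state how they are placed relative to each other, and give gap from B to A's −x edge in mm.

A is a table. B is an I-beam. The I-beam is on top of the table. The gap from the I-beam to the table's −x edge is 0 mm.

The I-beam's min-x is at 0; the table's min-x is 0; gap = 0 mm.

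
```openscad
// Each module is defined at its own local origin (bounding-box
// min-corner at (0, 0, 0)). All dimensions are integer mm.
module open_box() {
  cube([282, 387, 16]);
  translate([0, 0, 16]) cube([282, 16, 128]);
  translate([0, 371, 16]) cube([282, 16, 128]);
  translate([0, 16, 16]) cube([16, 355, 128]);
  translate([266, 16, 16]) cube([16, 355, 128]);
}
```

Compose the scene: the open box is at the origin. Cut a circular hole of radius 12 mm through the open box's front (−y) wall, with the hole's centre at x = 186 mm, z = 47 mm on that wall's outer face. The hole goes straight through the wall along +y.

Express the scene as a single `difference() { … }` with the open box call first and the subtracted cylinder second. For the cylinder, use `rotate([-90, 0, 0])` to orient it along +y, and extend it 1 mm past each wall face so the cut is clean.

difference() {
  open_box();
  translate([186, -1, 47]) rotate([-90, 0, 0]) cylinder(h = 18, r = 12);
}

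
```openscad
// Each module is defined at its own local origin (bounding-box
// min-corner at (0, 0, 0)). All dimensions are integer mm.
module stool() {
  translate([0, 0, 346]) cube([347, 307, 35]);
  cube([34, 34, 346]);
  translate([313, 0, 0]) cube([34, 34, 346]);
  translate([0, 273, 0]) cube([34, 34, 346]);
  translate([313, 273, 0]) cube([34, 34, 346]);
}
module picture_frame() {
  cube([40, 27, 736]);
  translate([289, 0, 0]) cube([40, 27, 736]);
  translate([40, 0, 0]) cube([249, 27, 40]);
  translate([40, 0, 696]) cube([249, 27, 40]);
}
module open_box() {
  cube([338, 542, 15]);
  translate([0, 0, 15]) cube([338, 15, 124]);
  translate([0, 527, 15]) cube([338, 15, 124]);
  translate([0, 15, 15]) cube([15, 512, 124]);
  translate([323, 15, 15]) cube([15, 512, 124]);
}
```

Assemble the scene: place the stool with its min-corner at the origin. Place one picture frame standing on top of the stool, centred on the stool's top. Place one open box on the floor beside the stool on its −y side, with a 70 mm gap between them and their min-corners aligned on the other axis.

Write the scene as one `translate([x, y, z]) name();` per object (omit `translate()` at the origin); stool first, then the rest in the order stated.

stool();
translate([9, 140, 381]) picture_frame();
translate([0, -612, 0]) open_box();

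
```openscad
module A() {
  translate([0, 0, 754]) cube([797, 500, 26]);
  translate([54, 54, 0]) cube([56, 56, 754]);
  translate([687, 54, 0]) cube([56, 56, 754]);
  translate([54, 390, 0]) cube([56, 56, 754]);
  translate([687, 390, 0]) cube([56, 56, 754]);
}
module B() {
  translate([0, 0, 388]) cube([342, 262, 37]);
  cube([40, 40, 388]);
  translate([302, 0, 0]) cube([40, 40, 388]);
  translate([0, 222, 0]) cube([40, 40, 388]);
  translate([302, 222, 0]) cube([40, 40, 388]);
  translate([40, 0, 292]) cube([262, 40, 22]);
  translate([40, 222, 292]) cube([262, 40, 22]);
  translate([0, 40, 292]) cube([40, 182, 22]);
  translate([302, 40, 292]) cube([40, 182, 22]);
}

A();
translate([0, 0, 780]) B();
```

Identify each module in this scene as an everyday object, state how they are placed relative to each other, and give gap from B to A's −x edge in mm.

The stool's min-x is at 0; the table's min-x is 0; gap = 0 mm.

A is a table. B is a stool. The stool is on top of the table. The gap from the stool to the table's −x edge is 0 mm.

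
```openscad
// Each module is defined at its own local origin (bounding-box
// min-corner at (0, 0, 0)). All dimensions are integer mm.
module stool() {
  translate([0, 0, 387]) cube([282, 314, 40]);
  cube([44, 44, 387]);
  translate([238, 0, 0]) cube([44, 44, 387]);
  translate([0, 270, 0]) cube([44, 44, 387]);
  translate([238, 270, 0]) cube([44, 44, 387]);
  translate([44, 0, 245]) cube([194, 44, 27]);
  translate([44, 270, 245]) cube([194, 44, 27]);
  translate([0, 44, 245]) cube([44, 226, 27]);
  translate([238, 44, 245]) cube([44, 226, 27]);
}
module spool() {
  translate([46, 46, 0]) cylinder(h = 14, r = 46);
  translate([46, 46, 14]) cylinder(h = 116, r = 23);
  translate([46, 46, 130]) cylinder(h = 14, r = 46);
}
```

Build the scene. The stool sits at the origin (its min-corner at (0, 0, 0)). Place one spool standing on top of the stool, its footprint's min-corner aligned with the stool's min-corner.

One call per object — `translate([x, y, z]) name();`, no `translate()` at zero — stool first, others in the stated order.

stool();
translate([0, 0, 427]) spool();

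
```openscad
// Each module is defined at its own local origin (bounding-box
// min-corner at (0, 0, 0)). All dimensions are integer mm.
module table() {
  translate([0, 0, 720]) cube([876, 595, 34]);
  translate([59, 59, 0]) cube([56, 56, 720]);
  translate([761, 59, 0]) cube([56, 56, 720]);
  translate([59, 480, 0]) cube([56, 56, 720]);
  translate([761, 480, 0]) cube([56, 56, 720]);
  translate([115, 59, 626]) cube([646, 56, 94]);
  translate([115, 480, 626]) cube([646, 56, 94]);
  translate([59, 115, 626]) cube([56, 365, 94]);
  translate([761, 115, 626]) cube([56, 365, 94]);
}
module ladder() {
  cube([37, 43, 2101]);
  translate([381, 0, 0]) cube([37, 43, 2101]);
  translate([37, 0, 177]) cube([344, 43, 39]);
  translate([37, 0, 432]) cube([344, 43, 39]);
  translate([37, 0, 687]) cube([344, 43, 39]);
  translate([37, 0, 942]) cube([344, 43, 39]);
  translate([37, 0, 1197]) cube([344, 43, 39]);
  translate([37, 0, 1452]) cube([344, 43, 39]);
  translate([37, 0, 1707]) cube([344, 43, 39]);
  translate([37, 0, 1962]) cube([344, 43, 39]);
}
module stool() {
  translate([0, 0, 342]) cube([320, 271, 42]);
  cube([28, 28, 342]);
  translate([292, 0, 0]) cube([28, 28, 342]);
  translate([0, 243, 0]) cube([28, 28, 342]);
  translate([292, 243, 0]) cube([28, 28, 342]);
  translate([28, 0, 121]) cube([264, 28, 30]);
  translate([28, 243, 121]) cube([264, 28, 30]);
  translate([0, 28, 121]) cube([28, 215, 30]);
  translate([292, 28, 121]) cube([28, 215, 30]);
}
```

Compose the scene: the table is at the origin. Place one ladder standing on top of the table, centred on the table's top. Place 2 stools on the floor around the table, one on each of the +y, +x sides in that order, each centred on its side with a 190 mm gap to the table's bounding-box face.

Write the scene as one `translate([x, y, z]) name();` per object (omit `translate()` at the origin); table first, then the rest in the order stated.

table();
translate([229, 276, 754]) ladder();
translate([278, 785, 0]) stool();
translate([1066, 162, 0]) stool();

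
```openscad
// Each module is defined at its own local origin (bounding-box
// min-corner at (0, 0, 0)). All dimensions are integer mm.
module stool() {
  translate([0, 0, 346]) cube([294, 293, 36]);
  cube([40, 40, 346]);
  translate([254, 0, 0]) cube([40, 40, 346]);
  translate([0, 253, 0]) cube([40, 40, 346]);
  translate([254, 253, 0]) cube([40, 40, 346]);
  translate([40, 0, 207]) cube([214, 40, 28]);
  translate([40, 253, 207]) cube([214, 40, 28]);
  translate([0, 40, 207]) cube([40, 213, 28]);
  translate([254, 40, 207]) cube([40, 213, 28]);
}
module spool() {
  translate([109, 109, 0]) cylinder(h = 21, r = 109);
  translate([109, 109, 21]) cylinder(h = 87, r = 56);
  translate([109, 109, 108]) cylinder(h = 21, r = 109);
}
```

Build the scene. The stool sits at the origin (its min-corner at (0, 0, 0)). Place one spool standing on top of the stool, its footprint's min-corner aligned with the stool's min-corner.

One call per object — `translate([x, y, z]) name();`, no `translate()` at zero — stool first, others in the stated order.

stool();
translate([0, 0, 382]) spool();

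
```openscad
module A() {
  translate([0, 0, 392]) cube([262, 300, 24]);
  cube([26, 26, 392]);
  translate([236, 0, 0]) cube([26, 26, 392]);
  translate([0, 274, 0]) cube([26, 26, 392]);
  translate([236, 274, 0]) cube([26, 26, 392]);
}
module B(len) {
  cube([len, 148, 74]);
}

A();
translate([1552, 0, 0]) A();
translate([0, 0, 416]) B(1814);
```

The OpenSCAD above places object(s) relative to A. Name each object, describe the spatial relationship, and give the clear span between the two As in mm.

A is a stool. B is a beam. A beam spans the tops of two stools. The clear span between the two stools is 1290 mm.

Second stool starts at x = 1552; first ends at x = 262; clear span = 1552 − 262 = 1290 mm.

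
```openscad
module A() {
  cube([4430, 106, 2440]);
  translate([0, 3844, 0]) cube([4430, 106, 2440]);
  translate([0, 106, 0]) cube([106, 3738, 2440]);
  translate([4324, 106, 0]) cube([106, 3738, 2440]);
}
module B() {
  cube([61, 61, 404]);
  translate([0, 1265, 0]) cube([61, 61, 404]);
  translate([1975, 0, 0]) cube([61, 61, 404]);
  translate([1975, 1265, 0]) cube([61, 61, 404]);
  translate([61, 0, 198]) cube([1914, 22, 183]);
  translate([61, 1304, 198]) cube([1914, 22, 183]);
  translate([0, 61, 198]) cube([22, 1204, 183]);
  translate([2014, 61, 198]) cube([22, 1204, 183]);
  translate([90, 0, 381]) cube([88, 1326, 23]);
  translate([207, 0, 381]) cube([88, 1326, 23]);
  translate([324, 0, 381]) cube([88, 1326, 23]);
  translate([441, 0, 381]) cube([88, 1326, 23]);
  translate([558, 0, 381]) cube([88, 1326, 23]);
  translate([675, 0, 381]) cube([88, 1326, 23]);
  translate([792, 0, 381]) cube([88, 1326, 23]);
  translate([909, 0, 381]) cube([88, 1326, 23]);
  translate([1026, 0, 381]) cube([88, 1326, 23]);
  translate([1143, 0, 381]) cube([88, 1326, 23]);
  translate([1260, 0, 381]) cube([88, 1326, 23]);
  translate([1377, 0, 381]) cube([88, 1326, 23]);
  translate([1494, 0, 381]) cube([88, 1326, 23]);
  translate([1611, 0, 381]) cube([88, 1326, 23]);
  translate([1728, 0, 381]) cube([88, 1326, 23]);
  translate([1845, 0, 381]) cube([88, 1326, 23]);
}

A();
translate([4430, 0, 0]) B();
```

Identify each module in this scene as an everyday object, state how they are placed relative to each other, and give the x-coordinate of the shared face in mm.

A is a house frame. B is a bed frame. The bed frame is against the house frame's +x side, with their −y faces flush. The x-coordinate of the shared face is 4430 mm.

The house frame's +x face and the bed frame's −x face are both at x = 4430 mm.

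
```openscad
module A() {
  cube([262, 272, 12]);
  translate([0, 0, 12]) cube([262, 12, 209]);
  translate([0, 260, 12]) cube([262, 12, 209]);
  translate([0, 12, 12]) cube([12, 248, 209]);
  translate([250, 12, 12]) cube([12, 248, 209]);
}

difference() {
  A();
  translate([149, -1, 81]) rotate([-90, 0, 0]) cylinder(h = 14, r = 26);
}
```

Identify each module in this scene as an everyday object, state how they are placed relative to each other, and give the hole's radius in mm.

The subtracted cylinder has r = 26 mm.

A is an open box. The open box has a circular hole through its front wall. The hole's radius is 26 mm.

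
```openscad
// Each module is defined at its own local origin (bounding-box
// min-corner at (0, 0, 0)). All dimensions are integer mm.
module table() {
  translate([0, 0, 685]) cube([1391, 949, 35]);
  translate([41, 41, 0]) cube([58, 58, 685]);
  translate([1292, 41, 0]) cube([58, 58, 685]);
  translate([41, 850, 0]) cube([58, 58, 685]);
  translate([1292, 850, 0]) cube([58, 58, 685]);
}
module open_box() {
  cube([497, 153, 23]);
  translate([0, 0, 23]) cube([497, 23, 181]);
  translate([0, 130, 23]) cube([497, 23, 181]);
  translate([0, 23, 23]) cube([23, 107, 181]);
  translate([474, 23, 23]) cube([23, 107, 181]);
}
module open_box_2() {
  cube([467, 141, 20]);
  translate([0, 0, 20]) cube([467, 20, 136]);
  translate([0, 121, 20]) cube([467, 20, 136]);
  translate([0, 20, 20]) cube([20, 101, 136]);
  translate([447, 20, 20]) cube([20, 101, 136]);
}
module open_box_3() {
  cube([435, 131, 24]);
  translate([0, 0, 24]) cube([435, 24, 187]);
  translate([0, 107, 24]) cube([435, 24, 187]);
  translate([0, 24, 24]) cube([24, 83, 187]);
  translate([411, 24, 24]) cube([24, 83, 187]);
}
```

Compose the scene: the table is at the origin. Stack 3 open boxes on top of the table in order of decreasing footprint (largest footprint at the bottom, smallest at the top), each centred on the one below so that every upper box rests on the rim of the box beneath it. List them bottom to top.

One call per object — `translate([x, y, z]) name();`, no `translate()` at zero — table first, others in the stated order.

table();
translate([447, 398, 720]) open_box();
translate([462, 404, 924]) open_box_2();
translate([478, 409, 1080]) open_box_3();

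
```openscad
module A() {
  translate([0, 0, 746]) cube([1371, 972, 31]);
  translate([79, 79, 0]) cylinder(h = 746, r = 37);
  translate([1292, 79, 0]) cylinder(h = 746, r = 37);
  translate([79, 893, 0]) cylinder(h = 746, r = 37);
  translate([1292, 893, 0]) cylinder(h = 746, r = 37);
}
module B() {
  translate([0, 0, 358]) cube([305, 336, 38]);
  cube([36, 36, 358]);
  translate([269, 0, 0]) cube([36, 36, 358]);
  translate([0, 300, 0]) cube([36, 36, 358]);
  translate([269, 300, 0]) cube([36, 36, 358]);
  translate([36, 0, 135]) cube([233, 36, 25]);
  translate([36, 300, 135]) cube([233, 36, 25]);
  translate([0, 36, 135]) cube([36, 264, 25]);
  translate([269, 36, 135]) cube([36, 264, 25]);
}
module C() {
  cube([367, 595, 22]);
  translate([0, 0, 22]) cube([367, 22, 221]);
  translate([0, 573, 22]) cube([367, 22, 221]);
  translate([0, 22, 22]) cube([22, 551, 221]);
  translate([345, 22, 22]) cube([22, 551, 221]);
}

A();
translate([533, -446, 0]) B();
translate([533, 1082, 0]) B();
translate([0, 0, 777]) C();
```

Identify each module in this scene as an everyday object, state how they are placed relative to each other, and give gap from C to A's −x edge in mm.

The open box's min-x is at 0; the table's min-x is 0; gap = 0 mm.

A is a table. B is a stool. C is an open box. Two stools sit around the table at the −y, +y sides. The open box is on top of the table. The gap from the open box to the table's −x edge is 0 mm.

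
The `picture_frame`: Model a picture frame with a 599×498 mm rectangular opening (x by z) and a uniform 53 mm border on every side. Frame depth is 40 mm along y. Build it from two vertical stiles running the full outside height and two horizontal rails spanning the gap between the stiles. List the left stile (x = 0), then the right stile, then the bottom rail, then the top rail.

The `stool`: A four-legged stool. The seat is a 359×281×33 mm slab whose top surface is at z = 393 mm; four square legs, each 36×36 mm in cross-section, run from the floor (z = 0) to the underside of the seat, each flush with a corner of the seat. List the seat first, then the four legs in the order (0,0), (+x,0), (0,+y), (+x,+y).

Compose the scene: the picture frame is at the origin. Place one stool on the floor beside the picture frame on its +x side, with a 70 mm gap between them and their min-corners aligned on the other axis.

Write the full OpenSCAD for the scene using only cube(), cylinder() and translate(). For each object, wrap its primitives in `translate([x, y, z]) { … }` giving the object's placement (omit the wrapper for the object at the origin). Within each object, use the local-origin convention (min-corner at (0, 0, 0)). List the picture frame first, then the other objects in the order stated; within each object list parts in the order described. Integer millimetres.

cube([53, 40, 604]);
translate([652, 0, 0]) cube([53, 40, 604]);
translate([53, 0, 0]) cube([599, 40, 53]);
translate([53, 0, 551]) cube([599, 40, 53]);
translate([775, 0, 0]) {
  translate([0, 0, 360]) cube([359, 281, 33]);
  cube([36, 36, 360]);
  translate([323, 0, 0]) cube([36, 36, 360]);
  translate([0, 245, 0]) cube([36, 36, 360]);
  translate([323, 245, 0]) cube([36, 36, 360]);
}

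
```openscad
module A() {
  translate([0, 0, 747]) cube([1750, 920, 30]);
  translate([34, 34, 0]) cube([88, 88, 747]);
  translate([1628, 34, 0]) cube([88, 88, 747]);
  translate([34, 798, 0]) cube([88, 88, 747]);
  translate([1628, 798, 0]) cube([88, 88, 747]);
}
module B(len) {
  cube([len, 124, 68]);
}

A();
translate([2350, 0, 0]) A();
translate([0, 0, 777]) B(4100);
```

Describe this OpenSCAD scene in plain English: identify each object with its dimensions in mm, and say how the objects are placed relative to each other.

A is a table: top 1750 mm (x) × 920 mm (y), 30 mm thick, upper face at z = 777 mm, on four 88×88 mm square legs, each inset 34 mm from the nearest pair of top edges, running from z = 0 to the bottom of the top.

B is a rectangular beam 4100 mm long (x), 124 mm deep (y), 68 mm thick (z).

The beam spans the tops of two tables placed 600 mm apart, resting at z = 777 mm.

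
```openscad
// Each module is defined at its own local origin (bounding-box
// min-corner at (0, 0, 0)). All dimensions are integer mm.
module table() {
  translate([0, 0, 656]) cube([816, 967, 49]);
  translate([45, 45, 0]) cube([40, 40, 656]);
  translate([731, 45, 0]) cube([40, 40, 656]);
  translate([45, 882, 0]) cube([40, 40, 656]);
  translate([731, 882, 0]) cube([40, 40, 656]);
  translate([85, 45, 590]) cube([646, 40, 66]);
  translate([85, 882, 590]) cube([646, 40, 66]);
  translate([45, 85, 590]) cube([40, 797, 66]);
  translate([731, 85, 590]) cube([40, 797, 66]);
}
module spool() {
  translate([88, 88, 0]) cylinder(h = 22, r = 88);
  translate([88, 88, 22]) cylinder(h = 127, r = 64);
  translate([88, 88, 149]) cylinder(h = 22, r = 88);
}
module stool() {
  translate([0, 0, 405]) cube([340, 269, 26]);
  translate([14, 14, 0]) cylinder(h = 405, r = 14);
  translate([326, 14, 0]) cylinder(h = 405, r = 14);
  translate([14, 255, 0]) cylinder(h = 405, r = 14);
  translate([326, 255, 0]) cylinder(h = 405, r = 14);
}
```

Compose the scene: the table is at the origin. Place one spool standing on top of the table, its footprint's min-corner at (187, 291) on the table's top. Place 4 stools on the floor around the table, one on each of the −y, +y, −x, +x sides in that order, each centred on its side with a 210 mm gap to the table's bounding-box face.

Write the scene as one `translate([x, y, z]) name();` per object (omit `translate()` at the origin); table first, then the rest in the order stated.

table();
translate([187, 291, 705]) spool();
translate([238, -479, 0]) stool();
translate([238, 1177, 0]) stool();
translate([-550, 349, 0]) stool();
translate([1026, 349, 0]) stool();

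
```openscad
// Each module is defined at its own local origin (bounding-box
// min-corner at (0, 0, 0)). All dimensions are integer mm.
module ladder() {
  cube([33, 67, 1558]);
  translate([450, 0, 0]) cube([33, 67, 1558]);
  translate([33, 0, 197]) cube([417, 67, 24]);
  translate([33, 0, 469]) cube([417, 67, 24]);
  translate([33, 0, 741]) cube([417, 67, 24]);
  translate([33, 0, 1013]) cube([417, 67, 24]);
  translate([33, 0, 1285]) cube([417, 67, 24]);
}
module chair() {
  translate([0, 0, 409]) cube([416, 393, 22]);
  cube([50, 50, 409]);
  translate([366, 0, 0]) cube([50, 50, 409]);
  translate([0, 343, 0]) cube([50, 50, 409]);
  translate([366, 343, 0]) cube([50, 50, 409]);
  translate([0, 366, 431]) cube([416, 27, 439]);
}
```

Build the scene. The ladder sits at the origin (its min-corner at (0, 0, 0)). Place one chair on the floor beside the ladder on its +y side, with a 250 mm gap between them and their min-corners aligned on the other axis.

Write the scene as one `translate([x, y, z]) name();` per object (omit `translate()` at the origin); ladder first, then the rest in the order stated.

ladder();
translate([0, 317, 0]) chair();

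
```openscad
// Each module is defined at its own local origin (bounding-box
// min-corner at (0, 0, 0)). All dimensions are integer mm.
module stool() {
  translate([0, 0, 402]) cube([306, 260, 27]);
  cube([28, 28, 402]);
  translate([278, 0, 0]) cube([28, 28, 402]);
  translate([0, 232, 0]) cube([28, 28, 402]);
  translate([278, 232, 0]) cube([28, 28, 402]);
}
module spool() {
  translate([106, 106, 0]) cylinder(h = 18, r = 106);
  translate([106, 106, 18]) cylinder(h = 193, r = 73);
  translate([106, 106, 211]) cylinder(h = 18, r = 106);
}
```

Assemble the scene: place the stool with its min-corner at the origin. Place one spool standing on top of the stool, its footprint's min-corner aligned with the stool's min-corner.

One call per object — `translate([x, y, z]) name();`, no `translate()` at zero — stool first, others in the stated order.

stool();
translate([0, 0, 429]) spool();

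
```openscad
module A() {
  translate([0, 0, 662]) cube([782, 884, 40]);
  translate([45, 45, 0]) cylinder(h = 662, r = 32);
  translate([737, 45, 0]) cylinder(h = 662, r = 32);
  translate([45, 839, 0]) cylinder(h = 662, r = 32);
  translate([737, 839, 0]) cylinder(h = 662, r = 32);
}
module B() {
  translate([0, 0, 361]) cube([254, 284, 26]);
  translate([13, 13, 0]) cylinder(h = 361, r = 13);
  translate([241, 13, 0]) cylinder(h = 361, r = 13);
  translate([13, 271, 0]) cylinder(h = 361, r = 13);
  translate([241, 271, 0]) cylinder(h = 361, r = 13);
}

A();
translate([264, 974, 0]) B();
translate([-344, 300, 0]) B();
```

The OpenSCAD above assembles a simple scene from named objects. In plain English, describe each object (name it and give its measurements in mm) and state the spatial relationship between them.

A is a rectangular dining table. The top is 782×884×40 mm with its upper surface at z = 702 mm. It stands on four round legs of 64 mm diameter, each leg's bounding box inset 13 mm from the nearest pair of top edges, running from the floor to the underside of the top.

B is a simple wooden stool: a rectangular seat 254 mm (x) by 284 mm (y), 26 mm thick, top face at z = 387 mm, on four round legs, each 26 mm in diameter. The legs rest on z = 0, each leg's axis is inset half a diameter from the nearest pair of seat edges (so the leg's bounding box is flush with the corner).

Two stools sit around the table at the +y, −x sides.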